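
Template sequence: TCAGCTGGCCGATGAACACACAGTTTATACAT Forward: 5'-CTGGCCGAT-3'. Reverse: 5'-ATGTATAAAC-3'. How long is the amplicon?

28 bp

Forward primer CTGGCCGAT is found on the top strand at positions 5–13.
Taking the reverse complement of ATGTATAAAC gives GTTTATACAT, found at positions 23–32 on the template; the primer anneals here to the top strand with its 3' end pointing upstream.
The product runs from position 5 to position 32, so its length is 32 − 5 + 1 = 28 bp.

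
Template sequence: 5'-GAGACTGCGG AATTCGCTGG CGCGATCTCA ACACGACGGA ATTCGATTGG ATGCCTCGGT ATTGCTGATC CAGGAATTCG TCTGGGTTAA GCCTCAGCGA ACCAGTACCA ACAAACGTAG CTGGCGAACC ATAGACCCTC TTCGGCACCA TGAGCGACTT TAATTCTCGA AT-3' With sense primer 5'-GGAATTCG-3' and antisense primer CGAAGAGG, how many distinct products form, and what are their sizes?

The forward primer GGAATTCG matches the top strand at positions 9–16, 38–45, 73–80.
The reverse primer's reverse complement is CCTCTTCG, matching at positions 137–144.
Each forward site pairs with the reverse site to give a product ending at position 144: sizes 136, 107, 72 bp.

Three products: 136 bp, 107 bp, 72 bp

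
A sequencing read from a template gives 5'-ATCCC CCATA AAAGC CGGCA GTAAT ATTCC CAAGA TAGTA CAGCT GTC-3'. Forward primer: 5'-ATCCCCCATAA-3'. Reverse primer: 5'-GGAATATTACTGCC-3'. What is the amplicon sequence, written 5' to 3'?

5'-ATCCCCCATAAAAGCCGGCAGTAATATTCC-3'

Forward primer ATCCCCCATAA is found on the top strand at positions 1–11.
The reverse primer's reverse complement is GGCAGTAATATTCC, which matches the template at positions 17–30.
The product is the template from position 1 through 30 (30 bp).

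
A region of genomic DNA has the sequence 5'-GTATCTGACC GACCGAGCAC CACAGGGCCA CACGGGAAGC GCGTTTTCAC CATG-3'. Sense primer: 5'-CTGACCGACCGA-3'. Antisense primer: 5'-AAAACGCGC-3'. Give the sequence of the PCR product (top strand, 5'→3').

The forward primer matches the template at positions 5–16.
Taking the reverse complement of AAAACGCGC gives GCGCGTTTT, found at positions 39–47 on the template; the primer anneals here to the top strand with its 3' end pointing upstream.
The product is the template from position 5 through 47 (43 bp).

5'-CTGACCGACCGAGCACCACAGGGCCACACGGGAAGCGCGTTTT-3'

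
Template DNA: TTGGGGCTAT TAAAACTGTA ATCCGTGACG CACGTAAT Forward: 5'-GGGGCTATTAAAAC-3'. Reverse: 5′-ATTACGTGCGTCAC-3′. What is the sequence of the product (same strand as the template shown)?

Forward primer GGGGCTATTAAAAC is found on the top strand at positions 3–16.
Taking the reverse complement of ATTACGTGCGTCAC gives GTGACGCACGTAAT, found at positions 25–38 on the template; the primer anneals here to the top strand with its 3' end pointing upstream.
The product is the template from position 3 through 38 (36 bp).

5'-GGGGCTATTAAAACTGTAATCCGTGACGCACGTAAT-3'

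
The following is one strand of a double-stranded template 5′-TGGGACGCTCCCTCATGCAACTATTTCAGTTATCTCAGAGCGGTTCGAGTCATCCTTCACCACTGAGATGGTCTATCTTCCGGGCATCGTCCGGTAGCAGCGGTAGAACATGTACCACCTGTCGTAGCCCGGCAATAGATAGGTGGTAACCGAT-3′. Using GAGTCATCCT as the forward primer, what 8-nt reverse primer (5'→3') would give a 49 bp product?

The forward primer binds at positions 47–56, so a 49 bp product ends at position 47 + 49 − 1 = 95.
The reverse primer anneals to the top strand over positions 88–95, i.e. to CGTCCGGT.
Its sequence written 5'→3' is the reverse complement: ACCGGACG.

5'-ACCGGACG-3'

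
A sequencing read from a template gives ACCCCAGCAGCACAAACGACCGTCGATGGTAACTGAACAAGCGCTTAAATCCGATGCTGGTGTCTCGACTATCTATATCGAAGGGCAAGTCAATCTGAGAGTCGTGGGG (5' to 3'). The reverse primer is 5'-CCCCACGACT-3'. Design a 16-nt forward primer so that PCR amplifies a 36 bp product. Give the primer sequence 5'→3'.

5'-TATATCGAAGGGCAAG-3'

The reverse primer's reverse complement AGTCGTGGGG matches the template at positions 100–109, so the product ends at position 109.
A 36 bp product then starts at position 109 − 36 + 1 = 74.
The forward primer is identical to the top strand there: TATATCGAAGGGCAAG.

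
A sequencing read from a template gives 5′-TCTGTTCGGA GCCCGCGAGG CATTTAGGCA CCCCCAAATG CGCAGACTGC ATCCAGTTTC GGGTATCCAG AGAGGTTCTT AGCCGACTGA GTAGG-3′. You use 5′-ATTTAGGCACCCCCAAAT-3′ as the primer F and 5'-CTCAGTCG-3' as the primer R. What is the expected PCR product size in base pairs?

70 bp

The forward primer matches the template at positions 22–39.
Reverse complement of the reverse primer: CGACTGAG. This occurs on the top strand at positions 84–91.
Product length = (reverse-primer end) − (forward-primer start) + 1 = 91 − 22 + 1 = 70 bp.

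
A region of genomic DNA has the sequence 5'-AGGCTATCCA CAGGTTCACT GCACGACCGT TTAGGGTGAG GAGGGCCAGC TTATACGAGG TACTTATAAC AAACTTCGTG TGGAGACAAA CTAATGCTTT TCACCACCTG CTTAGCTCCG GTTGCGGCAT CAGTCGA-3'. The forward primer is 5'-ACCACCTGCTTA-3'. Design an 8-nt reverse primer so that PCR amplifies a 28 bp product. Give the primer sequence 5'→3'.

The forward primer binds at positions 103–114, so a 28 bp product ends at position 103 + 28 − 1 = 130.
The reverse primer anneals to the top strand over positions 123–130, i.e. to TGCGGCAT.
Its sequence written 5'→3' is the reverse complement: ATGCCGCA.

5'-ATGCCGCA-3'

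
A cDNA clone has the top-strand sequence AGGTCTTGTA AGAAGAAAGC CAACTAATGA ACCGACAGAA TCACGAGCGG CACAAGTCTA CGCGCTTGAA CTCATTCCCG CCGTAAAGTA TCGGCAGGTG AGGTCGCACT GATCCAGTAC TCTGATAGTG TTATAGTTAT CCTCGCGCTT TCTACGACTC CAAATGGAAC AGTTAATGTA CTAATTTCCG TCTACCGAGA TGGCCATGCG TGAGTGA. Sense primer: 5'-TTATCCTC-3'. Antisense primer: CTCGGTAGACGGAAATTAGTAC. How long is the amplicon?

63 bp

Forward primer TTATCCTC is found on the top strand at positions 137–144.
Reverse complement of the reverse primer: GTACTAATTTCCGTCTACCGAG. This occurs on the top strand at positions 178–199.
Amplicon spans positions 137–199: 63 bp.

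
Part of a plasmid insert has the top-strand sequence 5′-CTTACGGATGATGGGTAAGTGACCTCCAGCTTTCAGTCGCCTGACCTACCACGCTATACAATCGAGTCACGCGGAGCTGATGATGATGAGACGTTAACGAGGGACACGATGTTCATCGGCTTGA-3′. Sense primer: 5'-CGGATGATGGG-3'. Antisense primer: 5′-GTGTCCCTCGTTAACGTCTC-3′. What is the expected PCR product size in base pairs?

The forward primer matches the template at positions 5–15.
The reverse primer's reverse complement is GAGACGTTAACGAGGGACAC, which matches the template at positions 88–107.
Product length = (reverse-primer end) − (forward-primer start) + 1 = 107 − 5 + 1 = 103 bp.

103 bp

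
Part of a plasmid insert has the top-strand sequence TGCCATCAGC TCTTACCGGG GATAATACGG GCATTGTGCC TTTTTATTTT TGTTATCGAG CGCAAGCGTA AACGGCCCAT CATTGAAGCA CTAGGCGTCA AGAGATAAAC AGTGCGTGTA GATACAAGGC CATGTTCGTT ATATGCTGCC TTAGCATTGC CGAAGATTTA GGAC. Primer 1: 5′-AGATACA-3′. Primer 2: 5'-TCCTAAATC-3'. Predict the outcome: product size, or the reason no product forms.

Primer 1 (AGATACA) matches the top strand at positions 120–126; it acts as a forward primer.
Primer 2's reverse complement is GATTTAGGA, matching the top strand at positions 165–173; it acts as a reverse primer.
The 3' ends face each other across positions 120–173, giving a 54 bp product.

Yes — a 54 bp product.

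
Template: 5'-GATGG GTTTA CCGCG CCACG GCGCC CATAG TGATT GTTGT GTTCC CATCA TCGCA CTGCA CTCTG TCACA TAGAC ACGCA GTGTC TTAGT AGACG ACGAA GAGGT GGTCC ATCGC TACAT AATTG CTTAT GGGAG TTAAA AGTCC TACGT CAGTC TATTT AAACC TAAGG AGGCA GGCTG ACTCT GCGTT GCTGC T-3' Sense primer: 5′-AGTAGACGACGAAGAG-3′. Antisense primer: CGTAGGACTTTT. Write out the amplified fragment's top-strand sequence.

5'-AGTAGACGACGAAGAGGTGGTCCATCGCTACATAATTGCTTATGGGAGTTAAAAGTCCTACG-3'

Forward primer AGTAGACGACGAAGAG is found on the top strand at positions 88–103.
The reverse primer's reverse complement is AAAAGTCCTACG, which matches the template at positions 138–149.
The product is the template from position 88 through 149 (62 bp).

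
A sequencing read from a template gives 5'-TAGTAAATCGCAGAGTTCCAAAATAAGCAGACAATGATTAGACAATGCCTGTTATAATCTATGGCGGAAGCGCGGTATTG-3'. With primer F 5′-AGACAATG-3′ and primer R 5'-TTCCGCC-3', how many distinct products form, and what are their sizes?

Two products: 41 bp, 30 bp

The forward primer AGACAATG matches the top strand at positions 29–36, 40–47.
The reverse primer's reverse complement is GGCGGAA, matching at positions 63–69.
Each forward site pairs with the reverse site to give a product ending at position 69: sizes 41, 30 bp.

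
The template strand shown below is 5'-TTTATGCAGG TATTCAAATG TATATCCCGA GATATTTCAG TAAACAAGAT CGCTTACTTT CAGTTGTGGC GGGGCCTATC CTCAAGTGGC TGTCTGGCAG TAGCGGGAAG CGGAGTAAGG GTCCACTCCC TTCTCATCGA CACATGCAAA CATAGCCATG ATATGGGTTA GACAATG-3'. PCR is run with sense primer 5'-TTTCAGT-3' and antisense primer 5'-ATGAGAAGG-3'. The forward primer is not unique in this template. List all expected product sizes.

The forward primer TTTCAGT matches the top strand at positions 35–41, 58–64.
The reverse primer's reverse complement is CCTTCTCAT, matching at positions 129–137.
Each forward site pairs with the reverse site to give a product ending at position 137: sizes 103, 80 bp.

103 bp, 80 bp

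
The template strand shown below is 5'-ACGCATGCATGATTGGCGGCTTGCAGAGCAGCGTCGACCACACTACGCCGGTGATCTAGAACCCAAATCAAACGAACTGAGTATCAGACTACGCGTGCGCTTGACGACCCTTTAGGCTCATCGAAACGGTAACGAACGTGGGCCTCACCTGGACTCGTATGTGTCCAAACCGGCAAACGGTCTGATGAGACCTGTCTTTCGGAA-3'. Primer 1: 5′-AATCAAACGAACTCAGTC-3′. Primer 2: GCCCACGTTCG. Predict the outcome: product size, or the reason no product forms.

No product — primer 1 has no binding site in the template.

Primer 1 (AATCAAACGAACTCAGTC) does not match the top strand, and its reverse complement GACTGAGTTCGTTTGATT does not match either.
With no annealing site for primer 1, no amplification occurs.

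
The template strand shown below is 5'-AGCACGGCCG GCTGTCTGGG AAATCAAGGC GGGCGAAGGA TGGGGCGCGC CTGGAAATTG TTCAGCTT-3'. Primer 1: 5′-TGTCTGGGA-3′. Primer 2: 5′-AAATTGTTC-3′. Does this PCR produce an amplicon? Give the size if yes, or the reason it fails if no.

No product — both primers anneal to the same strand and extend in the same direction.

Primer 1 (TGTCTGGGA) matches the top strand at positions 13–21 (3' end points downstream).
Primer 2 (AAATTGTTC) also matches the top strand directly, at positions 55–63 — its reverse complement GAACAATTT is not present.
Both primers anneal to the bottom strand with 3' ends pointing the same way, so neither can prime synthesis back toward the other.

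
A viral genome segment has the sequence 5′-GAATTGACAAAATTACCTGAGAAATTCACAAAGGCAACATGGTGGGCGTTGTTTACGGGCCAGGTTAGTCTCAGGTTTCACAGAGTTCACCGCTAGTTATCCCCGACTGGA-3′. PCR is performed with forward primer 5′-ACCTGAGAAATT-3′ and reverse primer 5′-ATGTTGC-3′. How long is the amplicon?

26 bp

Scanning the template, ACCTGAGAAATT occurs at positions 15–26; this primer anneals to the bottom strand there with its 3' end pointing downstream.
Reverse complement of the reverse primer: GCAACAT. This occurs on the top strand at positions 34–40.
The product runs from position 15 to position 40, so its length is 40 − 15 + 1 = 26 bp.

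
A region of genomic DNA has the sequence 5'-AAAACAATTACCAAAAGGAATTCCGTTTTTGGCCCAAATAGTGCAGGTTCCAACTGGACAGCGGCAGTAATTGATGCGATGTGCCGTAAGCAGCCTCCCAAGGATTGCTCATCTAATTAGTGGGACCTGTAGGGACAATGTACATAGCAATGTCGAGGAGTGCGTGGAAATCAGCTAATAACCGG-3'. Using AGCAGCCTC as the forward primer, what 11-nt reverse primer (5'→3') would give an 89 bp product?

The forward primer binds at positions 89–97, so an 89 bp product ends at position 89 + 89 − 1 = 177.
The reverse primer anneals to the top strand over positions 167–177, i.e. to GAAATCAGCTA.
Its sequence written 5'→3' is the reverse complement: TAGCTGATTTC.

5'-TAGCTGATTTC-3'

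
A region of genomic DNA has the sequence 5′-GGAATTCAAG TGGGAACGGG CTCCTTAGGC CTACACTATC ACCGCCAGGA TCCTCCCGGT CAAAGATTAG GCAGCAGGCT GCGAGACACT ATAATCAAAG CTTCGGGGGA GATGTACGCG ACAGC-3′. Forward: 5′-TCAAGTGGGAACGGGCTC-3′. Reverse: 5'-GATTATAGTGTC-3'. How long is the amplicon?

91 bp

Scanning the template, TCAAGTGGGAACGGGCTC occurs at positions 6–23; this primer anneals to the bottom strand there with its 3' end pointing downstream.
Taking the reverse complement of GATTATAGTGTC gives GACACTATAATC, found at positions 85–96 on the template; the primer anneals here to the top strand with its 3' end pointing upstream.
The product runs from position 6 to position 96, so its length is 96 − 6 + 1 = 91 bp.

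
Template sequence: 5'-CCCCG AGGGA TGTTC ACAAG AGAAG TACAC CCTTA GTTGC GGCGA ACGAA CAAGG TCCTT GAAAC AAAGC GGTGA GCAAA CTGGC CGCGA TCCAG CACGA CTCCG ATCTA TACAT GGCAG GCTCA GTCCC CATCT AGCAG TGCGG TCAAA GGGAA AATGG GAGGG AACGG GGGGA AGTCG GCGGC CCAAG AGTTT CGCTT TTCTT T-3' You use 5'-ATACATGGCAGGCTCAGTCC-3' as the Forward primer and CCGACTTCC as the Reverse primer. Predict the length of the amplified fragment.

The forward primer matches the template at positions 110–129.
The reverse primer's reverse complement is GGAAGTCGG, which matches the template at positions 173–181.
Product length = (reverse-primer end) − (forward-primer start) + 1 = 181 − 110 + 1 = 72 bp.

72 bp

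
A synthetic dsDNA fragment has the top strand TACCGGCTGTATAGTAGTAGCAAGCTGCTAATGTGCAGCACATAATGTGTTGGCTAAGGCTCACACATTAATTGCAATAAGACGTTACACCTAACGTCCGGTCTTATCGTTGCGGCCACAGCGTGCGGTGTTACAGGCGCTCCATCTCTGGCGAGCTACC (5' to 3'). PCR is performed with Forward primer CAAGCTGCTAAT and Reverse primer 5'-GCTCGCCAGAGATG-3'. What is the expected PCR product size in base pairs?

136 bp

Scanning the template, CAAGCTGCTAAT occurs at positions 21–32; this primer anneals to the bottom strand there with its 3' end pointing downstream.
The reverse primer's reverse complement is CATCTCTGGCGAGC, which matches the template at positions 143–156.
Product length = (reverse-primer end) − (forward-primer start) + 1 = 156 − 21 + 1 = 136 bp.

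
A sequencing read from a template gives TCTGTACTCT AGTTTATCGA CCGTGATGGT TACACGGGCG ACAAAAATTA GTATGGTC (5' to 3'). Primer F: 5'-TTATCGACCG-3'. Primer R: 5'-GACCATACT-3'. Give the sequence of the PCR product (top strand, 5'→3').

5'-TTATCGACCGTGATGGTTACACGGGCGACAAAAATTAGTATGGTC-3'

Scanning the template, TTATCGACCG occurs at positions 14–23; this primer anneals to the bottom strand there with its 3' end pointing downstream.
Reverse complement of the reverse primer: AGTATGGTC. This occurs on the top strand at positions 50–58.
The product is the template from position 14 through 58 (45 bp).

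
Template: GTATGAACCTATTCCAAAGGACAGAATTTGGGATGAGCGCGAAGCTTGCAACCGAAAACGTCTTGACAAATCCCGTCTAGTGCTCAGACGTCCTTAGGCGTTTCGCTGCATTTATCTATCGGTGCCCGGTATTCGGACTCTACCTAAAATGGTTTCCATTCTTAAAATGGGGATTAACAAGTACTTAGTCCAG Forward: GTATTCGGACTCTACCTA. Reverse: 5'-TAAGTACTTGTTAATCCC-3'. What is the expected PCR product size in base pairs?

59 bp

Forward primer GTATTCGGACTCTACCTA is found on the top strand at positions 129–146.
The reverse primer's reverse complement is GGGATTAACAAGTACTTA, which matches the template at positions 170–187.
Product length = (reverse-primer end) − (forward-primer start) + 1 = 187 − 129 + 1 = 59 bp.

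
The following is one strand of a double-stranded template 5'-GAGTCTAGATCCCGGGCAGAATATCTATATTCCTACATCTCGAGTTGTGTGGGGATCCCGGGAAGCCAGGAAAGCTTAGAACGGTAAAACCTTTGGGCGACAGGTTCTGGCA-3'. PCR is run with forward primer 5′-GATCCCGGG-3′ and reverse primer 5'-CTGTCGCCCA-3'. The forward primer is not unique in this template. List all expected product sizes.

96 bp, 50 bp

The forward primer GATCCCGGG matches the top strand at positions 8–16, 54–62.
The reverse primer's reverse complement is TGGGCGACAG, matching at positions 94–103.
Each forward site pairs with the reverse site to give a product ending at position 103: sizes 96, 50 bp.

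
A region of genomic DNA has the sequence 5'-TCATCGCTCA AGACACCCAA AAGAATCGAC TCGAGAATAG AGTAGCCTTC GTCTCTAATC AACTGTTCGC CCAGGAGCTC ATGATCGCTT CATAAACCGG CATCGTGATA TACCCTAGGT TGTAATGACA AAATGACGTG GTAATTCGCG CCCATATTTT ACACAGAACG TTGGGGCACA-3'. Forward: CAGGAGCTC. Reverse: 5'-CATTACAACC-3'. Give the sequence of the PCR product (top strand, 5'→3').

Forward primer CAGGAGCTC is found on the top strand at positions 72–80.
The reverse primer's reverse complement is GGTTGTAATG, which matches the template at positions 118–127.
The product is the template from position 72 through 127 (56 bp).

5'-CAGGAGCTCATGATCGCTTCATAAACCGGCATCGTGATATACCCTAGGTTGTAATG-3'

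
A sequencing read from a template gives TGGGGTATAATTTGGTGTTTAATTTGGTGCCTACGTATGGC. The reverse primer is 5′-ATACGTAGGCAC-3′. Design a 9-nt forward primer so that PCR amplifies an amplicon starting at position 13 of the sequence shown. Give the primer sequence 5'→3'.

5'-TGGTGTTTA-3'

The reverse primer's reverse complement GTGCCTACGTAT matches the template at positions 27–38; the product starts at position 13.
The forward primer is identical to the top strand over positions 13–21: TGGTGTTTA.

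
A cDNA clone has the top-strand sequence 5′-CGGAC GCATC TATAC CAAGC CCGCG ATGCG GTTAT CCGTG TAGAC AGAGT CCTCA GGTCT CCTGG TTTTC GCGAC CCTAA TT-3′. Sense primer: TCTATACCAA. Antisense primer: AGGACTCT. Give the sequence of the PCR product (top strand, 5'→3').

The forward primer matches the template at positions 9–18.
Reverse complement of the reverse primer: AGAGTCCT. This occurs on the top strand at positions 46–53.
The product is the template from position 9 through 53 (45 bp).

5'-TCTATACCAAGCCCGCGATGCGGTTATCCGTGTAGACAGAGTCCT-3'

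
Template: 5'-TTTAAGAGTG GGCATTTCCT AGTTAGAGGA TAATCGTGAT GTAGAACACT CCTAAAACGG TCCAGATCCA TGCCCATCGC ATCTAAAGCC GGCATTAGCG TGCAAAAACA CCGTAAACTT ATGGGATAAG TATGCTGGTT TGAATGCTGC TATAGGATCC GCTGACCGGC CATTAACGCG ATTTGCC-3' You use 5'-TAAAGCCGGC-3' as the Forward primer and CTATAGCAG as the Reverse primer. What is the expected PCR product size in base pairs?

72 bp

Forward primer TAAAGCCGGC is found on the top strand at positions 84–93.
Reverse complement of the reverse primer: CTGCTATAG. This occurs on the top strand at positions 147–155.
The product runs from position 84 to position 155, so its length is 155 − 84 + 1 = 72 bp.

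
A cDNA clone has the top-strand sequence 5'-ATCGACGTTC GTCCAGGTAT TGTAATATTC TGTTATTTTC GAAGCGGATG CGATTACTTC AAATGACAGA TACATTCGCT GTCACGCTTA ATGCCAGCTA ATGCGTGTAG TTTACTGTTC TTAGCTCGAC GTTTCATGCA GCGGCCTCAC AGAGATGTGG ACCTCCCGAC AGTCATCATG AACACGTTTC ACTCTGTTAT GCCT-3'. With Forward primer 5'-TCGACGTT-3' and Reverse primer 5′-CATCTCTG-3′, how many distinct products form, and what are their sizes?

The forward primer TCGACGTT matches the top strand at positions 2–9, 126–133.
The reverse primer's reverse complement is CAGAGATG, matching at positions 150–157.
Each forward site pairs with the reverse site to give a product ending at position 157: sizes 156, 32 bp.

Two products: 156 bp, 32 bp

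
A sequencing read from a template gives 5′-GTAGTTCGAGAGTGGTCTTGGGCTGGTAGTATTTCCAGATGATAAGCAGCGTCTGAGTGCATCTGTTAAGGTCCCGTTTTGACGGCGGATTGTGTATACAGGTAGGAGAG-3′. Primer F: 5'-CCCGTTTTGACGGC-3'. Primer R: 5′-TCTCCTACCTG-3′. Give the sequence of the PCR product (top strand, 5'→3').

5'-CCCGTTTTGACGGCGGATTGTGTATACAGGTAGGAGA-3'

The forward primer matches the template at positions 73–86.
The reverse primer's reverse complement is CAGGTAGGAGA, which matches the template at positions 99–109.
The product is the template from position 73 through 109 (37 bp).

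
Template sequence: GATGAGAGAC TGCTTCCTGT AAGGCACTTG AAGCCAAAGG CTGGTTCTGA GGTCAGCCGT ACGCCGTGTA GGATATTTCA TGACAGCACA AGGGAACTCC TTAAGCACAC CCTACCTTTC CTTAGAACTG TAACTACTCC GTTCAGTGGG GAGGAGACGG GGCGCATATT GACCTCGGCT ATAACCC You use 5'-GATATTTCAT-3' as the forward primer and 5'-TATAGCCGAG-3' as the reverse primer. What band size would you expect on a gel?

112 bp

Scanning the template, GATATTTCAT occurs at positions 72–81; this primer anneals to the bottom strand there with its 3' end pointing downstream.
The reverse primer's reverse complement is CTCGGCTATA, which matches the template at positions 174–183.
Product length = (reverse-primer end) − (forward-primer start) + 1 = 183 − 72 + 1 = 112 bp.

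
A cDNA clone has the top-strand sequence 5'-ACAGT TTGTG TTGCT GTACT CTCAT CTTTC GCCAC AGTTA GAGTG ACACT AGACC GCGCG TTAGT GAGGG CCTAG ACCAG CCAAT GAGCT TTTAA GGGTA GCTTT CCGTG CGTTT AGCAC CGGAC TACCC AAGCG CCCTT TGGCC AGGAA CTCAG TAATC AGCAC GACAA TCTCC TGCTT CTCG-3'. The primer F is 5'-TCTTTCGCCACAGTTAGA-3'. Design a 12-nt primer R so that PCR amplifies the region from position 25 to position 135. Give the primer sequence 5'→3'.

5'-CGCTTGGGTAGT-3'

The product's 3' end on the top strand is position 135.
The reverse primer anneals to the top strand over positions 124–135, i.e. to ACTACCCAAGCG.
Its sequence written 5'→3' is the reverse complement: CGCTTGGGTAGT.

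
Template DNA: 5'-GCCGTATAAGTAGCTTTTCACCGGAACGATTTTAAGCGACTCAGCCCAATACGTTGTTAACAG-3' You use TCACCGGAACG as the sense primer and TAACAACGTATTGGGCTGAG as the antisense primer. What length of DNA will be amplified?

The forward primer matches the template at positions 18–28.
The reverse primer's reverse complement is CTCAGCCCAATACGTTGTTA, which matches the template at positions 40–59.
The product runs from position 18 to position 59, so its length is 59 − 18 + 1 = 42 bp.

42 bp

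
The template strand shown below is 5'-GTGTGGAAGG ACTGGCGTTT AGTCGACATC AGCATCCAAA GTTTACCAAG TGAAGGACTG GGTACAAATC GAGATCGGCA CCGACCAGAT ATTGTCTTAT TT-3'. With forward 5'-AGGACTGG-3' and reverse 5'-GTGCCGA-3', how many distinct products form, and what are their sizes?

Two products: 74 bp, 28 bp

The forward primer AGGACTGG matches the top strand at positions 8–15, 54–61.
The reverse primer's reverse complement is TCGGCAC, matching at positions 75–81.
Each forward site pairs with the reverse site to give a product ending at position 81: sizes 74, 28 bp.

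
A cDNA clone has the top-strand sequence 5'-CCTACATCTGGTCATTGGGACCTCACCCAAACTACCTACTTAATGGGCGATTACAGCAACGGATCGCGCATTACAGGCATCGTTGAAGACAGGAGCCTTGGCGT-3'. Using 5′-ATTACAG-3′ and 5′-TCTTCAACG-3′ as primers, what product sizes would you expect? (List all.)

40 bp, 20 bp

The forward primer ATTACAG matches the top strand at positions 50–56, 70–76.
The reverse primer's reverse complement is CGTTGAAGA, matching at positions 81–89.
Each forward site pairs with the reverse site to give a product ending at position 89: sizes 40, 20 bp.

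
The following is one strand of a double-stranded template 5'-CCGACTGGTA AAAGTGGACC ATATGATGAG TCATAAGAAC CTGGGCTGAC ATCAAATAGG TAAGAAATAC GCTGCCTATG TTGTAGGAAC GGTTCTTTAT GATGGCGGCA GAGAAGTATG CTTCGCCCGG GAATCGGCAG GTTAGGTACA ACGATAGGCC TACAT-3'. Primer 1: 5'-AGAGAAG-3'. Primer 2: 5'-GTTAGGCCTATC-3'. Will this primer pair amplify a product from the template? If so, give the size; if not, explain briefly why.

No product — primer 2 has no binding site in the template.

Primer 2 (GTTAGGCCTATC) does not match the top strand, and its reverse complement GATAGGCCTAAC does not match either.
With no annealing site for primer 2, no amplification occurs.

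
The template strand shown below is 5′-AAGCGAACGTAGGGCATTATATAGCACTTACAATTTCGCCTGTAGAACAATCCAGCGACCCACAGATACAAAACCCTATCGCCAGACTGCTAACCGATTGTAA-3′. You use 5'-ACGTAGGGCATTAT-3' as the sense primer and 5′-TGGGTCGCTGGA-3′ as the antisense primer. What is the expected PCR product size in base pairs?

56 bp

Forward primer ACGTAGGGCATTAT is found on the top strand at positions 7–20.
The reverse primer's reverse complement is TCCAGCGACCCA, which matches the template at positions 51–62.
Amplicon spans positions 7–62: 56 bp.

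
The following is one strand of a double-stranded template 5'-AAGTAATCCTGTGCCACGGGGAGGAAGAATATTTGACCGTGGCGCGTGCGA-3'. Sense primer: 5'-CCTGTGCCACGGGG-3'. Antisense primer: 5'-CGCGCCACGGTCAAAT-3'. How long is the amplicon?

The forward primer matches the template at positions 8–21.
Taking the reverse complement of CGCGCCACGGTCAAAT gives ATTTGACCGTGGCGCG, found at positions 31–46 on the template; the primer anneals here to the top strand with its 3' end pointing upstream.
The product runs from position 8 to position 46, so its length is 46 − 8 + 1 = 39 bp.

39 bp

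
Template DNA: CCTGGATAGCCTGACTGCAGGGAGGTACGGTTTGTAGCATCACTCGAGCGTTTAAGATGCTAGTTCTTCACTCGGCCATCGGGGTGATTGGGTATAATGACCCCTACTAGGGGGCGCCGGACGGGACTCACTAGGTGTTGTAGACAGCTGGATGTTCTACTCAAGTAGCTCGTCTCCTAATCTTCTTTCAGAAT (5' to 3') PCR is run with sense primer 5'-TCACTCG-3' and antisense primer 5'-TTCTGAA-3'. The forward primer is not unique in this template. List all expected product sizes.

The forward primer TCACTCG matches the top strand at positions 40–46, 68–74.
The reverse primer's reverse complement is TTCAGAA, matching at positions 187–193.
Each forward site pairs with the reverse site to give a product ending at position 193: sizes 154, 126 bp.

154 bp, 126 bp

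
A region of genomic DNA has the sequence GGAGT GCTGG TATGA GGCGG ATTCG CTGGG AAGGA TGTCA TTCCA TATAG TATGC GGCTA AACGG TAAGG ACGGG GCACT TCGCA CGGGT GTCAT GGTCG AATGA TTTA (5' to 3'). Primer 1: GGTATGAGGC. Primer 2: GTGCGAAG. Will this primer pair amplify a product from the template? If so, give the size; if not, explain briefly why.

Primer 1 (GGTATGAGGC) matches the top strand at positions 9–18; it acts as a forward primer.
Primer 2's reverse complement is CTTCGCAC, matching the top strand at positions 79–86; it acts as a reverse primer.
The 3' ends face each other across positions 9–86, giving a 78 bp product.

Yes — a 78 bp product.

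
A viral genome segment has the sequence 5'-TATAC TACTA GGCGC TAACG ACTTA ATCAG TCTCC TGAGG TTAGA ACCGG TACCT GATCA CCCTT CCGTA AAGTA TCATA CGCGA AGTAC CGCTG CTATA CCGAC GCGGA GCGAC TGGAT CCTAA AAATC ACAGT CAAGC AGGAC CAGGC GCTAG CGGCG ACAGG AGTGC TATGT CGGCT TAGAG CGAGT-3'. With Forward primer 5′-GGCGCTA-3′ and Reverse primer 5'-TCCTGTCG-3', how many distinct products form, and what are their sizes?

Two products: 156 bp, 19 bp

The forward primer GGCGCTA matches the top strand at positions 11–17, 148–154.
The reverse primer's reverse complement is CGACAGGA, matching at positions 159–166.
Each forward site pairs with the reverse site to give a product ending at position 166: sizes 156, 19 bp.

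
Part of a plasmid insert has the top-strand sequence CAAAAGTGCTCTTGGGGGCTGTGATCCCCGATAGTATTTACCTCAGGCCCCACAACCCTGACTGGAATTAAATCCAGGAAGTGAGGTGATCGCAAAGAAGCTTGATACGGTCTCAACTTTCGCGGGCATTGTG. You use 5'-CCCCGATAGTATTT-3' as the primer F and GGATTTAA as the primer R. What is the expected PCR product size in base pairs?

Scanning the template, CCCCGATAGTATTT occurs at positions 26–39; this primer anneals to the bottom strand there with its 3' end pointing downstream.
Reverse complement of the reverse primer: TTAAATCC. This occurs on the top strand at positions 68–75.
Product length = (reverse-primer end) − (forward-primer start) + 1 = 75 − 26 + 1 = 50 bp.

50 bp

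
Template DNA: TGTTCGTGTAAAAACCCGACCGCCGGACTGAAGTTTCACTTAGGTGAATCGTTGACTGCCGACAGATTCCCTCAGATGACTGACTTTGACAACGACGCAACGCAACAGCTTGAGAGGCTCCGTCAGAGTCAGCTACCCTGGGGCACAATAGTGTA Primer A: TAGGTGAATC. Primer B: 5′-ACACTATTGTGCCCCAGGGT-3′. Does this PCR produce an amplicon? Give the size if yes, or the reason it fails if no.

Yes — a 114 bp product.

Primer A (TAGGTGAATC) matches the top strand at positions 41–50; it acts as a forward primer.
Primer B's reverse complement is ACCCTGGGGCACAATAGTGT, matching the top strand at positions 135–154; it acts as a reverse primer.
The 3' ends face each other across positions 41–154, giving a 114 bp product.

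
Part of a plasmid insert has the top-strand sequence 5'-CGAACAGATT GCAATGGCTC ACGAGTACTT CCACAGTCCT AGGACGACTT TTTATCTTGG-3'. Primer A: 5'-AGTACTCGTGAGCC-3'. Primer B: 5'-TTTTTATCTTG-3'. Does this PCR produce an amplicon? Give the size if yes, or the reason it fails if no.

Primer A (AGTACTCGTGAGCC) has reverse complement GGCTCACGAGTACT, which matches the top strand at positions 16–29; primer A anneals to the top strand there with its 3' end pointing upstream toward position 16.
Primer B (TTTTTATCTTG) matches the top strand directly at positions 49–59; it anneals to the bottom strand with its 3' end pointing downstream toward position 59.
The 3' ends diverge (primer A extends toward position 1, primer B toward position 60), so the primers never converge on a shared product.

No product — the primers' 3' ends point away from each other.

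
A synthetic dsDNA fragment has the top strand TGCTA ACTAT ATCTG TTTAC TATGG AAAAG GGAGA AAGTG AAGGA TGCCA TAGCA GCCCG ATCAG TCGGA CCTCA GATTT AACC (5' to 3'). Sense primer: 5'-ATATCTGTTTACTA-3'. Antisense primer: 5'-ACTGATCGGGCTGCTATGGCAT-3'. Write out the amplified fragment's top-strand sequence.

5'-ATATCTGTTTACTATGGAAAAGGGAGAAAGTGAAGGATGCCATAGCAGCCCGATCAGT-3'

Scanning the template, ATATCTGTTTACTA occurs at positions 9–22; this primer anneals to the bottom strand there with its 3' end pointing downstream.
Taking the reverse complement of ACTGATCGGGCTGCTATGGCAT gives ATGCCATAGCAGCCCGATCAGT, found at positions 45–66 on the template; the primer anneals here to the top strand with its 3' end pointing upstream.
The product is the template from position 9 through 66 (58 bp).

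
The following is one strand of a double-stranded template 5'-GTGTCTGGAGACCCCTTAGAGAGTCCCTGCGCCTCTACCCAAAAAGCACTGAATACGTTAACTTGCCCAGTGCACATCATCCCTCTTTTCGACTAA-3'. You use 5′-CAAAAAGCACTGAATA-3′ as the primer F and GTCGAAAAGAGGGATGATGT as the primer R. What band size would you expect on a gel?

Scanning the template, CAAAAAGCACTGAATA occurs at positions 40–55; this primer anneals to the bottom strand there with its 3' end pointing downstream.
Taking the reverse complement of GTCGAAAAGAGGGATGATGT gives ACATCATCCCTCTTTTCGAC, found at positions 74–93 on the template; the primer anneals here to the top strand with its 3' end pointing upstream.
Amplicon spans positions 40–93: 54 bp.

54 bp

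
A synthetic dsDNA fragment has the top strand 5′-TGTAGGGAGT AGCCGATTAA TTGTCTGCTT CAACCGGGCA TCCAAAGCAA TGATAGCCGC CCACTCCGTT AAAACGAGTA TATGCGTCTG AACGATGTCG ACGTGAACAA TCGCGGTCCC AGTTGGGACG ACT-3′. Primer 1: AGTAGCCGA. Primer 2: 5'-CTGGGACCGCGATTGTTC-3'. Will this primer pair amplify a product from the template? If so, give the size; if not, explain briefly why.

Primer 1 (AGTAGCCGA) matches the top strand at positions 8–16; it acts as a forward primer.
Primer 2's reverse complement is GAACAATCGCGGTCCCAG, matching the top strand at positions 105–122; it acts as a reverse primer.
The 3' ends face each other across positions 8–122, giving a 115 bp product.

Yes — a 115 bp product.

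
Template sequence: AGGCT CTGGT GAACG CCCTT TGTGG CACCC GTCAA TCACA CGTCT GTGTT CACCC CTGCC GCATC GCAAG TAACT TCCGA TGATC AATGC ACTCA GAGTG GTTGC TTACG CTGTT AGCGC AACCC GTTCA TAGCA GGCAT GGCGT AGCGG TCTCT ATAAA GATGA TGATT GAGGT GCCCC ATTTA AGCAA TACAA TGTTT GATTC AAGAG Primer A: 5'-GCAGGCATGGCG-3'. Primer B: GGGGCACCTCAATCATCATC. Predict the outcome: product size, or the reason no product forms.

Yes — a 48 bp product.

Primer A (GCAGGCATGGCG) matches the top strand at positions 133–144; it acts as a forward primer.
Primer B's reverse complement is GATGATGATTGAGGTGCCCC, matching the top strand at positions 161–180; it acts as a reverse primer.
The 3' ends face each other across positions 133–180, giving a 48 bp product.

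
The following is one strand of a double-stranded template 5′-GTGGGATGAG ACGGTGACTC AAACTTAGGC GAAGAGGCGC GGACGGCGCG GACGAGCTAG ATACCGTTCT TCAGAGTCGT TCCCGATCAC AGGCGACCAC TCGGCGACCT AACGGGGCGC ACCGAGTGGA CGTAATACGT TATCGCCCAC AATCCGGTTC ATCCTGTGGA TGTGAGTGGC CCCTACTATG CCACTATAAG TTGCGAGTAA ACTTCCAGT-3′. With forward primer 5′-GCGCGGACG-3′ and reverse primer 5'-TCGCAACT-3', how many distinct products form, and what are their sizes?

Two products: 170 bp, 161 bp

The forward primer GCGCGGACG matches the top strand at positions 37–45, 46–54.
The reverse primer's reverse complement is AGTTGCGA, matching at positions 199–206.
Each forward site pairs with the reverse site to give a product ending at position 206: sizes 170, 161 bp.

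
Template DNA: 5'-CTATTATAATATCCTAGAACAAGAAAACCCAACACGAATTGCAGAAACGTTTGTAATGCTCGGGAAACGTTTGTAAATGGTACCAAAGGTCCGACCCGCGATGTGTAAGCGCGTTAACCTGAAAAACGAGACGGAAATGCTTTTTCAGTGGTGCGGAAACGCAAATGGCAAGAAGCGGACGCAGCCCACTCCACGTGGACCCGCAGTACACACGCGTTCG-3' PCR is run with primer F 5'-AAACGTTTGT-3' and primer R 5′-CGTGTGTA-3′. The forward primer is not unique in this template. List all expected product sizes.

The forward primer AAACGTTTGT matches the top strand at positions 45–54, 65–74.
The reverse primer's reverse complement is TACACACG, matching at positions 207–214.
Each forward site pairs with the reverse site to give a product ending at position 214: sizes 170, 150 bp.

170 bp, 150 bp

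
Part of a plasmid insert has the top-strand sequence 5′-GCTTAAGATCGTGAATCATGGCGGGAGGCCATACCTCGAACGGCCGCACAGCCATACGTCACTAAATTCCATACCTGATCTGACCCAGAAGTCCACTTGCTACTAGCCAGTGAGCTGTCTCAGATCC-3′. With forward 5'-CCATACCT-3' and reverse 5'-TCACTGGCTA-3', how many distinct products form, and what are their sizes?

The forward primer CCATACCT matches the top strand at positions 29–36, 69–76.
The reverse primer's reverse complement is TAGCCAGTGA, matching at positions 104–113.
Each forward site pairs with the reverse site to give a product ending at position 113: sizes 85, 45 bp.

Two products: 85 bp, 45 bp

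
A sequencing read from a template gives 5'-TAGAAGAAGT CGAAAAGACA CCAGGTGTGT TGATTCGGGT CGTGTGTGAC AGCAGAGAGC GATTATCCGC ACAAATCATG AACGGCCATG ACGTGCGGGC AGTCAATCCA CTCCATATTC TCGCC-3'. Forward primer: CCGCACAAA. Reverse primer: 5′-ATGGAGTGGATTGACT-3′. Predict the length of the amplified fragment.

Scanning the template, CCGCACAAA occurs at positions 67–75; this primer anneals to the bottom strand there with its 3' end pointing downstream.
Taking the reverse complement of ATGGAGTGGATTGACT gives AGTCAATCCACTCCAT, found at positions 101–116 on the template; the primer anneals here to the top strand with its 3' end pointing upstream.
The product runs from position 67 to position 116, so its length is 116 − 67 + 1 = 50 bp.

50 bp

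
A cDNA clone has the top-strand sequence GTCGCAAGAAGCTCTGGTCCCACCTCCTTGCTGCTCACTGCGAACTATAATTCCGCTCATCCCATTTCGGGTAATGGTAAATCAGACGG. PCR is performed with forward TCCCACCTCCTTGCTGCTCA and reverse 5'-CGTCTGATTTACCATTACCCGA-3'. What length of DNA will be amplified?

Forward primer TCCCACCTCCTTGCTGCTCA is found on the top strand at positions 18–37.
The reverse primer's reverse complement is TCGGGTAATGGTAAATCAGACG, which matches the template at positions 67–88.
Product length = (reverse-primer end) − (forward-primer start) + 1 = 88 − 18 + 1 = 71 bp.

71 bp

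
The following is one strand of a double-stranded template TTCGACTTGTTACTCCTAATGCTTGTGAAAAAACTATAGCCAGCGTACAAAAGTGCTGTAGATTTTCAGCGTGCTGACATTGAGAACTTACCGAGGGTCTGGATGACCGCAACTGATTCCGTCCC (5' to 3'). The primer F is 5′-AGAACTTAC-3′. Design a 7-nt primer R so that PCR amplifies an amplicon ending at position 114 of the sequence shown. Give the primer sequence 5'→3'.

The forward primer binds at positions 83–91; the product's 3' end on the top strand is position 114.
The reverse primer anneals to the top strand over positions 108–114, i.e. to CGCAACT.
Its sequence written 5'→3' is the reverse complement: AGTTGCG.

5'-AGTTGCG-3'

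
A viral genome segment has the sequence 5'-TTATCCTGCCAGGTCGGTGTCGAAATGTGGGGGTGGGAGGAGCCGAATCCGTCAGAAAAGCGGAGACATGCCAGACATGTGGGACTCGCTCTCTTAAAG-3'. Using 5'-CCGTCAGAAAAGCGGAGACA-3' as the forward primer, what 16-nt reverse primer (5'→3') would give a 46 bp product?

5'-AGAGAGCGAGTCCCAC-3'

The forward primer binds at positions 49–68, so a 46 bp product ends at position 49 + 46 − 1 = 94.
The reverse primer anneals to the top strand over positions 79–94, i.e. to GTGGGACTCGCTCTCT.
Its sequence written 5'→3' is the reverse complement: AGAGAGCGAGTCCCAC.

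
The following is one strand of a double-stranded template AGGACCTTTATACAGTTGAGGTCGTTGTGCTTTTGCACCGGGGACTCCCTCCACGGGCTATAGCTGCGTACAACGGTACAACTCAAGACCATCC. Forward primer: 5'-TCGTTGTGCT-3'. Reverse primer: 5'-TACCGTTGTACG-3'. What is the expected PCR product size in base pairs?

The forward primer matches the template at positions 22–31.
The reverse primer's reverse complement is CGTACAACGGTA, which matches the template at positions 67–78.
Amplicon spans positions 22–78: 57 bp.

57 bp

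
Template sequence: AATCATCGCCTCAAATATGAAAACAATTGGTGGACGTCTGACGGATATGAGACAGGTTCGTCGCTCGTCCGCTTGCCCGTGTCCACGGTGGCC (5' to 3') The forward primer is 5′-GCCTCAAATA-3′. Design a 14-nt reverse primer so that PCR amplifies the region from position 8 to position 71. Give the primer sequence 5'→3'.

5'-CGGACGAGCGACGA-3'

The product's 3' end on the top strand is position 71.
The reverse primer anneals to the top strand over positions 58–71, i.e. to TCGTCGCTCGTCCG.
Its sequence written 5'→3' is the reverse complement: CGGACGAGCGACGA.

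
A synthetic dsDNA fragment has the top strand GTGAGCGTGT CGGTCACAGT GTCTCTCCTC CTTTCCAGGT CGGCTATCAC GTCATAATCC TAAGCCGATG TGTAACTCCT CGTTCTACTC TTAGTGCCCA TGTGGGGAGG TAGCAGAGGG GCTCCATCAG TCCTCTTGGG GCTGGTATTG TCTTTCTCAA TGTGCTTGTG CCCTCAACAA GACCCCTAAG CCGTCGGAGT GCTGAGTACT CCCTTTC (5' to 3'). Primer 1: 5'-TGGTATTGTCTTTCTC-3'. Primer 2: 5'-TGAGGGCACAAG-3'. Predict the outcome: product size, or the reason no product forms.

Yes — a 34 bp product.

Primer 1 (TGGTATTGTCTTTCTC) matches the top strand at positions 143–158; it acts as a forward primer.
Primer 2's reverse complement is CTTGTGCCCTCA, matching the top strand at positions 165–176; it acts as a reverse primer.
The 3' ends face each other across positions 143–176, giving a 34 bp product.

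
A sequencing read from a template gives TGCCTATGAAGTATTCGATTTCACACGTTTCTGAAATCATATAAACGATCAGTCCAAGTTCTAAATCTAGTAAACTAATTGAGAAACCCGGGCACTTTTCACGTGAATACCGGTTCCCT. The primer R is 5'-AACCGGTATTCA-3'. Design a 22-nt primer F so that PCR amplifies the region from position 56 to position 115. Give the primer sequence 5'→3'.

5'-AAGTTCTAAATCTAGTAAACTA-3'

The reverse primer's reverse complement TGAATACCGGTT matches the template at positions 104–115; the product starts at position 56.
The forward primer is identical to the top strand over positions 56–77: AAGTTCTAAATCTAGTAAACTA.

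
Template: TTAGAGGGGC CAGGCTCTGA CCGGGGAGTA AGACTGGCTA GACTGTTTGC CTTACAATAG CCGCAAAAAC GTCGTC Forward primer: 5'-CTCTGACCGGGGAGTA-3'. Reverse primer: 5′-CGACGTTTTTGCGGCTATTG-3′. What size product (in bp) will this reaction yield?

60 bp

The forward primer matches the template at positions 15–30.
Reverse complement of the reverse primer: CAATAGCCGCAAAAACGTCG. This occurs on the top strand at positions 55–74.
The product runs from position 15 to position 74, so its length is 74 − 15 + 1 = 60 bp.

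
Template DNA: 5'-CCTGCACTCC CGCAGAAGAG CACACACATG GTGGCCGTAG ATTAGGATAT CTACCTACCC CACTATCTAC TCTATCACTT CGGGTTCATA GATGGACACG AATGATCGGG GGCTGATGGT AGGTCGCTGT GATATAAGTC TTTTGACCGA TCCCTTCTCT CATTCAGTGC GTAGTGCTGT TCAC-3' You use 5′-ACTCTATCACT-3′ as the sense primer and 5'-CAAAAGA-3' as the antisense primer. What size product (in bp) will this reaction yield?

77 bp

Forward primer ACTCTATCACT is found on the top strand at positions 69–79.
The reverse primer's reverse complement is TCTTTTG, which matches the template at positions 139–145.
The product runs from position 69 to position 145, so its length is 145 − 69 + 1 = 77 bp.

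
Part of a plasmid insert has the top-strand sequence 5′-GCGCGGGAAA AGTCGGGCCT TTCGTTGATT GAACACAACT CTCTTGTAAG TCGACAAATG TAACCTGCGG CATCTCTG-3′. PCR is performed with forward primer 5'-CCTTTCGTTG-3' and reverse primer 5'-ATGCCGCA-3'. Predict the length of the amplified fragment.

The forward primer matches the template at positions 18–27.
Taking the reverse complement of ATGCCGCA gives TGCGGCAT, found at positions 66–73 on the template; the primer anneals here to the top strand with its 3' end pointing upstream.
The product runs from position 18 to position 73, so its length is 73 − 18 + 1 = 56 bp.

56 bp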